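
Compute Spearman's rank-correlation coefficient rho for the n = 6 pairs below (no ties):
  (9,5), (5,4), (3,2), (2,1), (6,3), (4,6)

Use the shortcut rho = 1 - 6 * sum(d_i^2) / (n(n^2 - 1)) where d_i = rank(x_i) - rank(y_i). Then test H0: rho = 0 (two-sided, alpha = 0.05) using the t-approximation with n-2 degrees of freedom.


Step 1: Rank x and y separately (midranks; no ties here).
rank(x): 9->6, 5->4, 3->2, 2->1, 6->5, 4->3
rank(y): 5->5, 4->4, 2->2, 1->1, 3->3, 6->6
Step 2: d_i = R_x(i) - R_y(i); compute d_i^2.
  (6-5)^2=1, (4-4)^2=0, (2-2)^2=0, (1-1)^2=0, (5-3)^2=4, (3-6)^2=9
sum(d^2) = 14.
Step 3: rho = 1 - 6*14 / (6*(6^2 - 1)) = 1 - 84/210 = 0.600000.
Step 4: Under H0, t = rho * sqrt((n-2)/(1-rho^2)) = 1.5000 ~ t(4).
Step 5: Two-sided p-value from the t-distribution with 4 df = 0.208000.
Step 6: alpha = 0.05. fail to reject H0.

rho = 0.6000, p = 0.208000, fail to reject H0 at alpha = 0.05.


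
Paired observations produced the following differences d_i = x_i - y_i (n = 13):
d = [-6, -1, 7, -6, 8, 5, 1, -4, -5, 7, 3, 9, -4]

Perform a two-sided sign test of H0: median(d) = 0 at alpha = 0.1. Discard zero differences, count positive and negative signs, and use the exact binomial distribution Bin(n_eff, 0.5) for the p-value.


Step 1: Discard zero differences. Original n = 13; n_eff = number of nonzero differences = 13.
Nonzero differences (with sign): -6, -1, +7, -6, +8, +5, +1, -4, -5, +7, +3, +9, -4
Step 2: Count signs: positive = 7, negative = 6.
Step 3: Under H0: P(positive) = 0.5, so the number of positives S ~ Bin(13, 0.5).
Step 4: Two-sided exact p-value = sum of Bin(13,0.5) probabilities at or below the observed probability = 1.000000.
Step 5: alpha = 0.1. fail to reject H0.

n_eff = 13, pos = 7, neg = 6, p = 1.000000, fail to reject H0.


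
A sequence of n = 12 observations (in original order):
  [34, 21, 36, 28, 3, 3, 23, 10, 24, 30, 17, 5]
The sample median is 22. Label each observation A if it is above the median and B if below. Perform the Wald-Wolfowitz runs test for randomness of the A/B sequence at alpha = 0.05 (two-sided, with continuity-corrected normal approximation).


Step 1: Compute median = 22; label A = above, B = below.
Labels in order: ABAABBABAABB  (n_A = 6, n_B = 6)
Step 2: Count runs R = 8.
Step 3: Under H0 (random ordering), E[R] = 2*n_A*n_B/(n_A+n_B) + 1 = 2*6*6/12 + 1 = 7.0000.
        Var[R] = 2*n_A*n_B*(2*n_A*n_B - n_A - n_B) / ((n_A+n_B)^2 * (n_A+n_B-1)) = 4320/1584 = 2.7273.
        SD[R] = 1.6514.
Step 4: Continuity-corrected z = (R - 0.5 - E[R]) / SD[R] = (8 - 0.5 - 7.0000) / 1.6514 = 0.3028.
Step 5: Two-sided p-value via normal approximation = 2*(1 - Phi(|z|)) = 0.762069.
Step 6: alpha = 0.05. fail to reject H0.

R = 8, z = 0.3028, p = 0.762069, fail to reject H0.


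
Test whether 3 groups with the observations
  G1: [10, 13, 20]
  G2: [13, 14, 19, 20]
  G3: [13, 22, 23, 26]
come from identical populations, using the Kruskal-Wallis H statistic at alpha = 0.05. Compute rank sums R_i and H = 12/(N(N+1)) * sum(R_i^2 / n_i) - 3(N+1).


Step 1: Combine all N = 11 observations and assign midranks.
sorted (value, group, rank): (10,G1,1), (13,G1,3), (13,G2,3), (13,G3,3), (14,G2,5), (19,G2,6), (20,G1,7.5), (20,G2,7.5), (22,G3,9), (23,G3,10), (26,G3,11)
Step 2: Sum ranks within each group.
R_1 = 11.5 (n_1 = 3)
R_2 = 21.5 (n_2 = 4)
R_3 = 33 (n_3 = 4)
Step 3: H = 12/(N(N+1)) * sum(R_i^2/n_i) - 3(N+1)
     = 12/(11*12) * (11.5^2/3 + 21.5^2/4 + 33^2/4) - 3*12
     = 0.090909 * 431.896 - 36
     = 3.263258.
Step 4: Ties present; correction factor C = 1 - 30/(11^3 - 11) = 0.977273. Corrected H = 3.263258 / 0.977273 = 3.339147.
Step 5: Under H0, H ~ chi^2(2); p-value = 0.188327.
Step 6: alpha = 0.05. fail to reject H0.

H = 3.3391, df = 2, p = 0.188327, fail to reject H0.


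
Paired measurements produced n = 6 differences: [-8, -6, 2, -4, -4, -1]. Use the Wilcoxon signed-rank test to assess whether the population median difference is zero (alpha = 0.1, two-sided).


Step 1: Drop any zero differences (none here) and take |d_i|.
|d| = [8, 6, 2, 4, 4, 1]
Step 2: Midrank |d_i| (ties get averaged ranks).
ranks: |8|->6, |6|->5, |2|->2, |4|->3.5, |4|->3.5, |1|->1
Step 3: Attach original signs; sum ranks with positive sign and with negative sign.
W+ = 2 = 2
W- = 6 + 5 + 3.5 + 3.5 + 1 = 19
(Check: W+ + W- = 21 should equal n(n+1)/2 = 21.)
Step 4: Test statistic W = min(W+, W-) = 2.
Step 5: Ties in |d|, so use the tie-corrected normal approximation.
        E[W] = n(n+1)/4 = 6*7/4 = 10.5.
        Tie groups: |d|=4 (t=2); sum(t^3 - t) = 6.
        Var[W] = n(n+1)(2n+1)/24 - sum(t^3-t)/48 = 546/24 - 6/48 = 22.625.
        z = (W - E[W]) / sqrt(Var[W]) = (2 - 10.5) / 4.7566 = -1.7870.
        Two-sided p = 2*Phi(z) = 0.073937.
Step 6: alpha = 0.1. reject H0.

W+ = 2, W- = 19, W = min = 2, p = 0.073937, reject H0.


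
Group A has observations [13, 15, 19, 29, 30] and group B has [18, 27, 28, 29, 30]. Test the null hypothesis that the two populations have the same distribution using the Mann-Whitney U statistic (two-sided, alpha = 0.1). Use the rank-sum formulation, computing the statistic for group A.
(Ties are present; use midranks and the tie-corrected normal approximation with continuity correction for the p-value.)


Step 1: Combine and sort all 10 observations; assign midranks.
sorted (value, group): (13,X), (15,X), (18,Y), (19,X), (27,Y), (28,Y), (29,X), (29,Y), (30,X), (30,Y)
ranks: 13->1, 15->2, 18->3, 19->4, 27->5, 28->6, 29->7.5, 29->7.5, 30->9.5, 30->9.5
Step 2: Rank sum for X: R1 = 1 + 2 + 4 + 7.5 + 9.5 = 24.
Step 3: U_X = R1 - n1(n1+1)/2 = 24 - 5*6/2 = 24 - 15 = 9.
       U_Y = n1*n2 - U_X = 25 - 9 = 16.
Step 4: Ties are present, so use the tie-corrected normal approximation (with continuity correction) for the p-value.
Step 5: p-value = 0.528359; compare to alpha = 0.1. fail to reject H0.

U_X = 9, p = 0.528359, fail to reject H0 at alpha = 0.1.


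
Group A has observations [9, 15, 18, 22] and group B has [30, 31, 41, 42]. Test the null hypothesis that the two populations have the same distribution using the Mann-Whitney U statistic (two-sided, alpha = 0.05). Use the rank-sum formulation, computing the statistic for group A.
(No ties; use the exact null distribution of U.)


Step 1: Combine and sort all 8 observations; assign midranks.
sorted (value, group): (9,X), (15,X), (18,X), (22,X), (30,Y), (31,Y), (41,Y), (42,Y)
ranks: 9->1, 15->2, 18->3, 22->4, 30->5, 31->6, 41->7, 42->8
Step 2: Rank sum for X: R1 = 1 + 2 + 3 + 4 = 10.
Step 3: U_X = R1 - n1(n1+1)/2 = 10 - 4*5/2 = 10 - 10 = 0.
       U_Y = n1*n2 - U_X = 16 - 0 = 16.
Step 4: No ties, so the exact null distribution of U (based on enumerating the C(8,4) = 70 equally likely rank assignments) gives the two-sided p-value.
Step 5: p-value = 0.028571; compare to alpha = 0.05. reject H0.

U_X = 0, p = 0.028571, reject H0 at alpha = 0.05.


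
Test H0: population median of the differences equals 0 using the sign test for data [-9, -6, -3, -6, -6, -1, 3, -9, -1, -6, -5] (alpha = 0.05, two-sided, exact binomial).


Step 1: Discard zero differences. Original n = 11; n_eff = number of nonzero differences = 11.
Nonzero differences (with sign): -9, -6, -3, -6, -6, -1, +3, -9, -1, -6, -5
Step 2: Count signs: positive = 1, negative = 10.
Step 3: Under H0: P(positive) = 0.5, so the number of positives S ~ Bin(11, 0.5).
Step 4: Two-sided exact p-value = sum of Bin(11,0.5) probabilities at or below the observed probability = 0.011719.
Step 5: alpha = 0.05. reject H0.

n_eff = 11, pos = 1, neg = 10, p = 0.011719, reject H0.


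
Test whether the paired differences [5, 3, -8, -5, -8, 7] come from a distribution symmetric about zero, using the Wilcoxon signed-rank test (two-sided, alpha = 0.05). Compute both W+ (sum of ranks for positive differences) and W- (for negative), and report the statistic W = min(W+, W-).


Step 1: Drop any zero differences (none here) and take |d_i|.
|d| = [5, 3, 8, 5, 8, 7]
Step 2: Midrank |d_i| (ties get averaged ranks).
ranks: |5|->2.5, |3|->1, |8|->5.5, |5|->2.5, |8|->5.5, |7|->4
Step 3: Attach original signs; sum ranks with positive sign and with negative sign.
W+ = 2.5 + 1 + 4 = 7.5
W- = 5.5 + 2.5 + 5.5 = 13.5
(Check: W+ + W- = 21 should equal n(n+1)/2 = 21.)
Step 4: Test statistic W = min(W+, W-) = 7.5.
Step 5: Ties in |d|, so use the tie-corrected normal approximation.
        E[W] = n(n+1)/4 = 6*7/4 = 10.5.
        Tie groups: |d|=5 (t=2), |d|=8 (t=2); sum(t^3 - t) = 12.
        Var[W] = n(n+1)(2n+1)/24 - sum(t^3-t)/48 = 546/24 - 12/48 = 22.5.
        z = (W - E[W]) / sqrt(Var[W]) = (7.5 - 10.5) / 4.7434 = -0.6325.
        Two-sided p = 2*Phi(z) = 0.527089.
Step 6: alpha = 0.05. fail to reject H0.

W+ = 7.5, W- = 13.5, W = min = 7.5, p = 0.527089, fail to reject H0.


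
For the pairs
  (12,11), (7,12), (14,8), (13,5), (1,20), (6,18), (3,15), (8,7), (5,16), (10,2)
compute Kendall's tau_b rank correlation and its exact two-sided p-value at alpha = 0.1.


Step 1: Enumerate the 45 unordered pairs (i,j) with i<j and classify each by sign(x_j-x_i) * sign(y_j-y_i).
  (1,2):dx=-5,dy=+1->D; (1,3):dx=+2,dy=-3->D; (1,4):dx=+1,dy=-6->D; (1,5):dx=-11,dy=+9->D
  (1,6):dx=-6,dy=+7->D; (1,7):dx=-9,dy=+4->D; (1,8):dx=-4,dy=-4->C; (1,9):dx=-7,dy=+5->D
  (1,10):dx=-2,dy=-9->C; (2,3):dx=+7,dy=-4->D; (2,4):dx=+6,dy=-7->D; (2,5):dx=-6,dy=+8->D
  (2,6):dx=-1,dy=+6->D; (2,7):dx=-4,dy=+3->D; (2,8):dx=+1,dy=-5->D; (2,9):dx=-2,dy=+4->D
  (2,10):dx=+3,dy=-10->D; (3,4):dx=-1,dy=-3->C; (3,5):dx=-13,dy=+12->D; (3,6):dx=-8,dy=+10->D
  (3,7):dx=-11,dy=+7->D; (3,8):dx=-6,dy=-1->C; (3,9):dx=-9,dy=+8->D; (3,10):dx=-4,dy=-6->C
  (4,5):dx=-12,dy=+15->D; (4,6):dx=-7,dy=+13->D; (4,7):dx=-10,dy=+10->D; (4,8):dx=-5,dy=+2->D
  (4,9):dx=-8,dy=+11->D; (4,10):dx=-3,dy=-3->C; (5,6):dx=+5,dy=-2->D; (5,7):dx=+2,dy=-5->D
  (5,8):dx=+7,dy=-13->D; (5,9):dx=+4,dy=-4->D; (5,10):dx=+9,dy=-18->D; (6,7):dx=-3,dy=-3->C
  (6,8):dx=+2,dy=-11->D; (6,9):dx=-1,dy=-2->C; (6,10):dx=+4,dy=-16->D; (7,8):dx=+5,dy=-8->D
  (7,9):dx=+2,dy=+1->C; (7,10):dx=+7,dy=-13->D; (8,9):dx=-3,dy=+9->D; (8,10):dx=+2,dy=-5->D
  (9,10):dx=+5,dy=-14->D
Step 2: C = 9, D = 36, total pairs = 45.
Step 3: tau = (C - D)/(n(n-1)/2) = (9 - 36)/45 = -0.600000.
Step 4: Exact two-sided p-value (enumerate n! = 3628800 permutations of y under H0): p = 0.016666.
Step 5: alpha = 0.1. reject H0.

tau_b = -0.6000 (C=9, D=36), p = 0.016666, reject H0.


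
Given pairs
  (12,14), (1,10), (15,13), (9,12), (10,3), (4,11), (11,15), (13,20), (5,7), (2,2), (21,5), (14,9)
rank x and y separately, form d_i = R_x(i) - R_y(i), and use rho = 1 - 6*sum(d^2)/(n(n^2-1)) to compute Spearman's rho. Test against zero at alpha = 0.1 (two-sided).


Step 1: Rank x and y separately (midranks; no ties here).
rank(x): 12->8, 1->1, 15->11, 9->5, 10->6, 4->3, 11->7, 13->9, 5->4, 2->2, 21->12, 14->10
rank(y): 14->10, 10->6, 13->9, 12->8, 3->2, 11->7, 15->11, 20->12, 7->4, 2->1, 5->3, 9->5
Step 2: d_i = R_x(i) - R_y(i); compute d_i^2.
  (8-10)^2=4, (1-6)^2=25, (11-9)^2=4, (5-8)^2=9, (6-2)^2=16, (3-7)^2=16, (7-11)^2=16, (9-12)^2=9, (4-4)^2=0, (2-1)^2=1, (12-3)^2=81, (10-5)^2=25
sum(d^2) = 206.
Step 3: rho = 1 - 6*206 / (12*(12^2 - 1)) = 1 - 1236/1716 = 0.279720.
Step 4: Under H0, t = rho * sqrt((n-2)/(1-rho^2)) = 0.9213 ~ t(10).
Step 5: Two-sided p-value from the t-distribution with 10 df = 0.378569.
Step 6: alpha = 0.1. fail to reject H0.

rho = 0.2797, p = 0.378569, fail to reject H0 at alpha = 0.1.


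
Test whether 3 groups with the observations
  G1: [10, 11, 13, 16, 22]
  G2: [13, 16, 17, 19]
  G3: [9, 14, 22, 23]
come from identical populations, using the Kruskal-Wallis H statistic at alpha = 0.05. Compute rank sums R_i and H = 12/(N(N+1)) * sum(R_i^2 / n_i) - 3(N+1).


Step 1: Combine all N = 13 observations and assign midranks.
sorted (value, group, rank): (9,G3,1), (10,G1,2), (11,G1,3), (13,G1,4.5), (13,G2,4.5), (14,G3,6), (16,G1,7.5), (16,G2,7.5), (17,G2,9), (19,G2,10), (22,G1,11.5), (22,G3,11.5), (23,G3,13)
Step 2: Sum ranks within each group.
R_1 = 28.5 (n_1 = 5)
R_2 = 31 (n_2 = 4)
R_3 = 31.5 (n_3 = 4)
Step 3: H = 12/(N(N+1)) * sum(R_i^2/n_i) - 3(N+1)
     = 12/(13*14) * (28.5^2/5 + 31^2/4 + 31.5^2/4) - 3*14
     = 0.065934 * 650.763 - 42
     = 0.907418.
Step 4: Ties present; correction factor C = 1 - 18/(13^3 - 13) = 0.991758. Corrected H = 0.907418 / 0.991758 = 0.914958.
Step 5: Under H0, H ~ chi^2(2); p-value = 0.632877.
Step 6: alpha = 0.05. fail to reject H0.

H = 0.9150, df = 2, p = 0.632877, fail to reject H0.


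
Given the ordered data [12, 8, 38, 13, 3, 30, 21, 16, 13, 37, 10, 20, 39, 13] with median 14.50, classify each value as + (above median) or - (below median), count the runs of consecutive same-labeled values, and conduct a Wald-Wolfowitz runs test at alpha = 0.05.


Step 1: Compute median = 14.50; label A = above, B = below.
Labels in order: BBABBAAABABAAB  (n_A = 7, n_B = 7)
Step 2: Count runs R = 9.
Step 3: Under H0 (random ordering), E[R] = 2*n_A*n_B/(n_A+n_B) + 1 = 2*7*7/14 + 1 = 8.0000.
        Var[R] = 2*n_A*n_B*(2*n_A*n_B - n_A - n_B) / ((n_A+n_B)^2 * (n_A+n_B-1)) = 8232/2548 = 3.2308.
        SD[R] = 1.7974.
Step 4: Continuity-corrected z = (R - 0.5 - E[R]) / SD[R] = (9 - 0.5 - 8.0000) / 1.7974 = 0.2782.
Step 5: Two-sided p-value via normal approximation = 2*(1 - Phi(|z|)) = 0.780879.
Step 6: alpha = 0.05. fail to reject H0.

R = 9, z = 0.2782, p = 0.780879, fail to reject H0.


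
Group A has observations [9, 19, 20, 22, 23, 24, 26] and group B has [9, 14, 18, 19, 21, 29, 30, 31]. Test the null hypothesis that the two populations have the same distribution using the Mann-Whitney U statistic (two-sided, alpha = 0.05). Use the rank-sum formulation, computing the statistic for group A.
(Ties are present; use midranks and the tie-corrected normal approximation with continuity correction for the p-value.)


Step 1: Combine and sort all 15 observations; assign midranks.
sorted (value, group): (9,X), (9,Y), (14,Y), (18,Y), (19,X), (19,Y), (20,X), (21,Y), (22,X), (23,X), (24,X), (26,X), (29,Y), (30,Y), (31,Y)
ranks: 9->1.5, 9->1.5, 14->3, 18->4, 19->5.5, 19->5.5, 20->7, 21->8, 22->9, 23->10, 24->11, 26->12, 29->13, 30->14, 31->15
Step 2: Rank sum for X: R1 = 1.5 + 5.5 + 7 + 9 + 10 + 11 + 12 = 56.
Step 3: U_X = R1 - n1(n1+1)/2 = 56 - 7*8/2 = 56 - 28 = 28.
       U_Y = n1*n2 - U_X = 56 - 28 = 28.
Step 4: Ties are present, so use the tie-corrected normal approximation (with continuity correction) for the p-value.
Step 5: p-value = 1.000000; compare to alpha = 0.05. fail to reject H0.

U_X = 28, p = 1.000000, fail to reject H0 at alpha = 0.05.


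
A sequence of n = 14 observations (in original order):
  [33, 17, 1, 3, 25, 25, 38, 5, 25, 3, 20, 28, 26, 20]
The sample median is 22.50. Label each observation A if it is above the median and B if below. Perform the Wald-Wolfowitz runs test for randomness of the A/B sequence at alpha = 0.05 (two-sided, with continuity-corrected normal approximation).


Step 1: Compute median = 22.50; label A = above, B = below.
Labels in order: ABBBAAABABBAAB  (n_A = 7, n_B = 7)
Step 2: Count runs R = 8.
Step 3: Under H0 (random ordering), E[R] = 2*n_A*n_B/(n_A+n_B) + 1 = 2*7*7/14 + 1 = 8.0000.
        Var[R] = 2*n_A*n_B*(2*n_A*n_B - n_A - n_B) / ((n_A+n_B)^2 * (n_A+n_B-1)) = 8232/2548 = 3.2308.
        SD[R] = 1.7974.
Step 4: R = E[R], so z = 0 with no continuity correction.
Step 5: Two-sided p-value via normal approximation = 2*(1 - Phi(|z|)) = 1.000000.
Step 6: alpha = 0.05. fail to reject H0.

R = 8, z = 0.0000, p = 1.000000, fail to reject H0.


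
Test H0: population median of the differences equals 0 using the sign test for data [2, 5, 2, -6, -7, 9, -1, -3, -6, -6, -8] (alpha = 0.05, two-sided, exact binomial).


Step 1: Discard zero differences. Original n = 11; n_eff = number of nonzero differences = 11.
Nonzero differences (with sign): +2, +5, +2, -6, -7, +9, -1, -3, -6, -6, -8
Step 2: Count signs: positive = 4, negative = 7.
Step 3: Under H0: P(positive) = 0.5, so the number of positives S ~ Bin(11, 0.5).
Step 4: Two-sided exact p-value = sum of Bin(11,0.5) probabilities at or below the observed probability = 0.548828.
Step 5: alpha = 0.05. fail to reject H0.

n_eff = 11, pos = 4, neg = 7, p = 0.548828, fail to reject H0.


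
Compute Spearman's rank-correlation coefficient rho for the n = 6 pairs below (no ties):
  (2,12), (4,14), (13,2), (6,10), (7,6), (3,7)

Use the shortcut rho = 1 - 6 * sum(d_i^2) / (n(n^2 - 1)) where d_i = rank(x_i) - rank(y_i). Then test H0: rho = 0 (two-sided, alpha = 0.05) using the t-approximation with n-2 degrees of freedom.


Step 1: Rank x and y separately (midranks; no ties here).
rank(x): 2->1, 4->3, 13->6, 6->4, 7->5, 3->2
rank(y): 12->5, 14->6, 2->1, 10->4, 6->2, 7->3
Step 2: d_i = R_x(i) - R_y(i); compute d_i^2.
  (1-5)^2=16, (3-6)^2=9, (6-1)^2=25, (4-4)^2=0, (5-2)^2=9, (2-3)^2=1
sum(d^2) = 60.
Step 3: rho = 1 - 6*60 / (6*(6^2 - 1)) = 1 - 360/210 = -0.714286.
Step 4: Under H0, t = rho * sqrt((n-2)/(1-rho^2)) = -2.0412 ~ t(4).
Step 5: Two-sided p-value from the t-distribution with 4 df = 0.110787.
Step 6: alpha = 0.05. fail to reject H0.

rho = -0.7143, p = 0.110787, fail to reject H0 at alpha = 0.05.


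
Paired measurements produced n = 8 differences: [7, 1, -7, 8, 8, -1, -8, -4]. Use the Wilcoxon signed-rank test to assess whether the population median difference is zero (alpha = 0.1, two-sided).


Step 1: Drop any zero differences (none here) and take |d_i|.
|d| = [7, 1, 7, 8, 8, 1, 8, 4]
Step 2: Midrank |d_i| (ties get averaged ranks).
ranks: |7|->4.5, |1|->1.5, |7|->4.5, |8|->7, |8|->7, |1|->1.5, |8|->7, |4|->3
Step 3: Attach original signs; sum ranks with positive sign and with negative sign.
W+ = 4.5 + 1.5 + 7 + 7 = 20
W- = 4.5 + 1.5 + 7 + 3 = 16
(Check: W+ + W- = 36 should equal n(n+1)/2 = 36.)
Step 4: Test statistic W = min(W+, W-) = 16.
Step 5: Ties in |d|, so use the tie-corrected normal approximation.
        E[W] = n(n+1)/4 = 8*9/4 = 18.
        Tie groups: |d|=1 (t=2), |d|=7 (t=2), |d|=8 (t=3); sum(t^3 - t) = 36.
        Var[W] = n(n+1)(2n+1)/24 - sum(t^3-t)/48 = 1224/24 - 36/48 = 50.25.
        z = (W - E[W]) / sqrt(Var[W]) = (16 - 18) / 7.0887 = -0.2821.
        Two-sided p = 2*Phi(z) = 0.777838.
Step 6: alpha = 0.1. fail to reject H0.

W+ = 20, W- = 16, W = min = 16, p = 0.777838, fail to reject H0.


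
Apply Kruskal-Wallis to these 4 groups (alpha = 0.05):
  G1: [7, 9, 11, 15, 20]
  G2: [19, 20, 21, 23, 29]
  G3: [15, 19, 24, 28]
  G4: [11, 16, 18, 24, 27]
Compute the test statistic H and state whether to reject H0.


Step 1: Combine all N = 19 observations and assign midranks.
sorted (value, group, rank): (7,G1,1), (9,G1,2), (11,G1,3.5), (11,G4,3.5), (15,G1,5.5), (15,G3,5.5), (16,G4,7), (18,G4,8), (19,G2,9.5), (19,G3,9.5), (20,G1,11.5), (20,G2,11.5), (21,G2,13), (23,G2,14), (24,G3,15.5), (24,G4,15.5), (27,G4,17), (28,G3,18), (29,G2,19)
Step 2: Sum ranks within each group.
R_1 = 23.5 (n_1 = 5)
R_2 = 67 (n_2 = 5)
R_3 = 48.5 (n_3 = 4)
R_4 = 51 (n_4 = 5)
Step 3: H = 12/(N(N+1)) * sum(R_i^2/n_i) - 3(N+1)
     = 12/(19*20) * (23.5^2/5 + 67^2/5 + 48.5^2/4 + 51^2/5) - 3*20
     = 0.031579 * 2116.51 - 60
     = 6.837237.
Step 4: Ties present; correction factor C = 1 - 30/(19^3 - 19) = 0.995614. Corrected H = 6.837237 / 0.995614 = 6.867357.
Step 5: Under H0, H ~ chi^2(3); p-value = 0.076248.
Step 6: alpha = 0.05. fail to reject H0.

H = 6.8674, df = 3, p = 0.076248, fail to reject H0.


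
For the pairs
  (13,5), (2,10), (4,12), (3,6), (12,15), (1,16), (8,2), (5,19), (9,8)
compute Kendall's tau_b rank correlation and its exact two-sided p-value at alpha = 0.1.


Step 1: Enumerate the 36 unordered pairs (i,j) with i<j and classify each by sign(x_j-x_i) * sign(y_j-y_i).
  (1,2):dx=-11,dy=+5->D; (1,3):dx=-9,dy=+7->D; (1,4):dx=-10,dy=+1->D; (1,5):dx=-1,dy=+10->D
  (1,6):dx=-12,dy=+11->D; (1,7):dx=-5,dy=-3->C; (1,8):dx=-8,dy=+14->D; (1,9):dx=-4,dy=+3->D
  (2,3):dx=+2,dy=+2->C; (2,4):dx=+1,dy=-4->D; (2,5):dx=+10,dy=+5->C; (2,6):dx=-1,dy=+6->D
  (2,7):dx=+6,dy=-8->D; (2,8):dx=+3,dy=+9->C; (2,9):dx=+7,dy=-2->D; (3,4):dx=-1,dy=-6->C
  (3,5):dx=+8,dy=+3->C; (3,6):dx=-3,dy=+4->D; (3,7):dx=+4,dy=-10->D; (3,8):dx=+1,dy=+7->C
  (3,9):dx=+5,dy=-4->D; (4,5):dx=+9,dy=+9->C; (4,6):dx=-2,dy=+10->D; (4,7):dx=+5,dy=-4->D
  (4,8):dx=+2,dy=+13->C; (4,9):dx=+6,dy=+2->C; (5,6):dx=-11,dy=+1->D; (5,7):dx=-4,dy=-13->C
  (5,8):dx=-7,dy=+4->D; (5,9):dx=-3,dy=-7->C; (6,7):dx=+7,dy=-14->D; (6,8):dx=+4,dy=+3->C
  (6,9):dx=+8,dy=-8->D; (7,8):dx=-3,dy=+17->D; (7,9):dx=+1,dy=+6->C; (8,9):dx=+4,dy=-11->D
Step 2: C = 14, D = 22, total pairs = 36.
Step 3: tau = (C - D)/(n(n-1)/2) = (14 - 22)/36 = -0.222222.
Step 4: Exact two-sided p-value (enumerate n! = 362880 permutations of y under H0): p = 0.476709.
Step 5: alpha = 0.1. fail to reject H0.

tau_b = -0.2222 (C=14, D=22), p = 0.476709, fail to reject H0.


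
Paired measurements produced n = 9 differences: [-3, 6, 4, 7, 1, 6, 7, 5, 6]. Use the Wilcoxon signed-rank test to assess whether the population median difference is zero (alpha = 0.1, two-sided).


Step 1: Drop any zero differences (none here) and take |d_i|.
|d| = [3, 6, 4, 7, 1, 6, 7, 5, 6]
Step 2: Midrank |d_i| (ties get averaged ranks).
ranks: |3|->2, |6|->6, |4|->3, |7|->8.5, |1|->1, |6|->6, |7|->8.5, |5|->4, |6|->6
Step 3: Attach original signs; sum ranks with positive sign and with negative sign.
W+ = 6 + 3 + 8.5 + 1 + 6 + 8.5 + 4 + 6 = 43
W- = 2 = 2
(Check: W+ + W- = 45 should equal n(n+1)/2 = 45.)
Step 4: Test statistic W = min(W+, W-) = 2.
Step 5: Ties in |d|, so use the tie-corrected normal approximation.
        E[W] = n(n+1)/4 = 9*10/4 = 22.5.
        Tie groups: |d|=6 (t=3), |d|=7 (t=2); sum(t^3 - t) = 30.
        Var[W] = n(n+1)(2n+1)/24 - sum(t^3-t)/48 = 1710/24 - 30/48 = 70.625.
        z = (W - E[W]) / sqrt(Var[W]) = (2 - 22.5) / 8.4039 = -2.4394.
        Two-sided p = 2*Phi(z) = 0.014714.
Step 6: alpha = 0.1. reject H0.

W+ = 43, W- = 2, W = min = 2, p = 0.014714, reject H0.


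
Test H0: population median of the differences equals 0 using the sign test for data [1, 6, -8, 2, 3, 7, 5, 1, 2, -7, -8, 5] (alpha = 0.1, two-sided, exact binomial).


Step 1: Discard zero differences. Original n = 12; n_eff = number of nonzero differences = 12.
Nonzero differences (with sign): +1, +6, -8, +2, +3, +7, +5, +1, +2, -7, -8, +5
Step 2: Count signs: positive = 9, negative = 3.
Step 3: Under H0: P(positive) = 0.5, so the number of positives S ~ Bin(12, 0.5).
Step 4: Two-sided exact p-value = sum of Bin(12,0.5) probabilities at or below the observed probability = 0.145996.
Step 5: alpha = 0.1. fail to reject H0.

n_eff = 12, pos = 9, neg = 3, p = 0.145996, fail to reject H0.


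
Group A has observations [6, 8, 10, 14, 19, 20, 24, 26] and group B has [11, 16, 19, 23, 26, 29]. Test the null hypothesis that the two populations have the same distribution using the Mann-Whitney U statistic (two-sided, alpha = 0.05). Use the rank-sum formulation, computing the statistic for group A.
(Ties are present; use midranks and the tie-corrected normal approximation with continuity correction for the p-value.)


Step 1: Combine and sort all 14 observations; assign midranks.
sorted (value, group): (6,X), (8,X), (10,X), (11,Y), (14,X), (16,Y), (19,X), (19,Y), (20,X), (23,Y), (24,X), (26,X), (26,Y), (29,Y)
ranks: 6->1, 8->2, 10->3, 11->4, 14->5, 16->6, 19->7.5, 19->7.5, 20->9, 23->10, 24->11, 26->12.5, 26->12.5, 29->14
Step 2: Rank sum for X: R1 = 1 + 2 + 3 + 5 + 7.5 + 9 + 11 + 12.5 = 51.
Step 3: U_X = R1 - n1(n1+1)/2 = 51 - 8*9/2 = 51 - 36 = 15.
       U_Y = n1*n2 - U_X = 48 - 15 = 33.
Step 4: Ties are present, so use the tie-corrected normal approximation (with continuity correction) for the p-value.
Step 5: p-value = 0.271435; compare to alpha = 0.05. fail to reject H0.

U_X = 15, p = 0.271435, fail to reject H0 at alpha = 0.05.


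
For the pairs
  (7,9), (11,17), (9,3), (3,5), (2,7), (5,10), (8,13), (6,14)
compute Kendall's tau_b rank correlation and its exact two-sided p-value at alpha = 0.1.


Step 1: Enumerate the 28 unordered pairs (i,j) with i<j and classify each by sign(x_j-x_i) * sign(y_j-y_i).
  (1,2):dx=+4,dy=+8->C; (1,3):dx=+2,dy=-6->D; (1,4):dx=-4,dy=-4->C; (1,5):dx=-5,dy=-2->C
  (1,6):dx=-2,dy=+1->D; (1,7):dx=+1,dy=+4->C; (1,8):dx=-1,dy=+5->D; (2,3):dx=-2,dy=-14->C
  (2,4):dx=-8,dy=-12->C; (2,5):dx=-9,dy=-10->C; (2,6):dx=-6,dy=-7->C; (2,7):dx=-3,dy=-4->C
  (2,8):dx=-5,dy=-3->C; (3,4):dx=-6,dy=+2->D; (3,5):dx=-7,dy=+4->D; (3,6):dx=-4,dy=+7->D
  (3,7):dx=-1,dy=+10->D; (3,8):dx=-3,dy=+11->D; (4,5):dx=-1,dy=+2->D; (4,6):dx=+2,dy=+5->C
  (4,7):dx=+5,dy=+8->C; (4,8):dx=+3,dy=+9->C; (5,6):dx=+3,dy=+3->C; (5,7):dx=+6,dy=+6->C
  (5,8):dx=+4,dy=+7->C; (6,7):dx=+3,dy=+3->C; (6,8):dx=+1,dy=+4->C; (7,8):dx=-2,dy=+1->D
Step 2: C = 18, D = 10, total pairs = 28.
Step 3: tau = (C - D)/(n(n-1)/2) = (18 - 10)/28 = 0.285714.
Step 4: Exact two-sided p-value (enumerate n! = 40320 permutations of y under H0): p = 0.398760.
Step 5: alpha = 0.1. fail to reject H0.

tau_b = 0.2857 (C=18, D=10), p = 0.398760, fail to reject H0.


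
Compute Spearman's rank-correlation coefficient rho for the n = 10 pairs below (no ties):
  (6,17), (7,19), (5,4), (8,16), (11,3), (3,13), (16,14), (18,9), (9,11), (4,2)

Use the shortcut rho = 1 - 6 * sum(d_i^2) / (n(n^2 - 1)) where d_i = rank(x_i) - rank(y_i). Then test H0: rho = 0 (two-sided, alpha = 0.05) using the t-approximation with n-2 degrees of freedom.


Step 1: Rank x and y separately (midranks; no ties here).
rank(x): 6->4, 7->5, 5->3, 8->6, 11->8, 3->1, 16->9, 18->10, 9->7, 4->2
rank(y): 17->9, 19->10, 4->3, 16->8, 3->2, 13->6, 14->7, 9->4, 11->5, 2->1
Step 2: d_i = R_x(i) - R_y(i); compute d_i^2.
  (4-9)^2=25, (5-10)^2=25, (3-3)^2=0, (6-8)^2=4, (8-2)^2=36, (1-6)^2=25, (9-7)^2=4, (10-4)^2=36, (7-5)^2=4, (2-1)^2=1
sum(d^2) = 160.
Step 3: rho = 1 - 6*160 / (10*(10^2 - 1)) = 1 - 960/990 = 0.030303.
Step 4: Under H0, t = rho * sqrt((n-2)/(1-rho^2)) = 0.0857 ~ t(8).
Step 5: Two-sided p-value from the t-distribution with 8 df = 0.933773.
Step 6: alpha = 0.05. fail to reject H0.

rho = 0.0303, p = 0.933773, fail to reject H0 at alpha = 0.05.


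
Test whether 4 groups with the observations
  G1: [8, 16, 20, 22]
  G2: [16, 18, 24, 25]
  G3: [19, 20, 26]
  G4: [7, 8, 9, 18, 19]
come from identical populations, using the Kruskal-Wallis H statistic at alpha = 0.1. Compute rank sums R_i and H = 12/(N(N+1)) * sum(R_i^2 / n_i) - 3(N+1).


Step 1: Combine all N = 16 observations and assign midranks.
sorted (value, group, rank): (7,G4,1), (8,G1,2.5), (8,G4,2.5), (9,G4,4), (16,G1,5.5), (16,G2,5.5), (18,G2,7.5), (18,G4,7.5), (19,G3,9.5), (19,G4,9.5), (20,G1,11.5), (20,G3,11.5), (22,G1,13), (24,G2,14), (25,G2,15), (26,G3,16)
Step 2: Sum ranks within each group.
R_1 = 32.5 (n_1 = 4)
R_2 = 42 (n_2 = 4)
R_3 = 37 (n_3 = 3)
R_4 = 24.5 (n_4 = 5)
Step 3: H = 12/(N(N+1)) * sum(R_i^2/n_i) - 3(N+1)
     = 12/(16*17) * (32.5^2/4 + 42^2/4 + 37^2/3 + 24.5^2/5) - 3*17
     = 0.044118 * 1281.45 - 51
     = 5.534375.
Step 4: Ties present; correction factor C = 1 - 30/(16^3 - 16) = 0.992647. Corrected H = 5.534375 / 0.992647 = 5.575370.
Step 5: Under H0, H ~ chi^2(3); p-value = 0.134199.
Step 6: alpha = 0.1. fail to reject H0.

H = 5.5754, df = 3, p = 0.134199, fail to reject H0.


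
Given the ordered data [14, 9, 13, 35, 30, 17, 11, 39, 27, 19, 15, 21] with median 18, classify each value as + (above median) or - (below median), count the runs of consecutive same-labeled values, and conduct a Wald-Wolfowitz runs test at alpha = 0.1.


Step 1: Compute median = 18; label A = above, B = below.
Labels in order: BBBAABBAAABA  (n_A = 6, n_B = 6)
Step 2: Count runs R = 6.
Step 3: Under H0 (random ordering), E[R] = 2*n_A*n_B/(n_A+n_B) + 1 = 2*6*6/12 + 1 = 7.0000.
        Var[R] = 2*n_A*n_B*(2*n_A*n_B - n_A - n_B) / ((n_A+n_B)^2 * (n_A+n_B-1)) = 4320/1584 = 2.7273.
        SD[R] = 1.6514.
Step 4: Continuity-corrected z = (R + 0.5 - E[R]) / SD[R] = (6 + 0.5 - 7.0000) / 1.6514 = -0.3028.
Step 5: Two-sided p-value via normal approximation = 2*(1 - Phi(|z|)) = 0.762069.
Step 6: alpha = 0.1. fail to reject H0.

R = 6, z = -0.3028, p = 0.762069, fail to reject H0.


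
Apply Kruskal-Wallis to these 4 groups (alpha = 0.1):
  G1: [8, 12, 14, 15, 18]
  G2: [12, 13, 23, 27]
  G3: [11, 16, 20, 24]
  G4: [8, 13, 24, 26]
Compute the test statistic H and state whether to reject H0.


Step 1: Combine all N = 17 observations and assign midranks.
sorted (value, group, rank): (8,G1,1.5), (8,G4,1.5), (11,G3,3), (12,G1,4.5), (12,G2,4.5), (13,G2,6.5), (13,G4,6.5), (14,G1,8), (15,G1,9), (16,G3,10), (18,G1,11), (20,G3,12), (23,G2,13), (24,G3,14.5), (24,G4,14.5), (26,G4,16), (27,G2,17)
Step 2: Sum ranks within each group.
R_1 = 34 (n_1 = 5)
R_2 = 41 (n_2 = 4)
R_3 = 39.5 (n_3 = 4)
R_4 = 38.5 (n_4 = 4)
Step 3: H = 12/(N(N+1)) * sum(R_i^2/n_i) - 3(N+1)
     = 12/(17*18) * (34^2/5 + 41^2/4 + 39.5^2/4 + 38.5^2/4) - 3*18
     = 0.039216 * 1412.08 - 54
     = 1.375490.
Step 4: Ties present; correction factor C = 1 - 24/(17^3 - 17) = 0.995098. Corrected H = 1.375490 / 0.995098 = 1.382266.
Step 5: Under H0, H ~ chi^2(3); p-value = 0.709697.
Step 6: alpha = 0.1. fail to reject H0.

H = 1.3823, df = 3, p = 0.709697, fail to reject H0.


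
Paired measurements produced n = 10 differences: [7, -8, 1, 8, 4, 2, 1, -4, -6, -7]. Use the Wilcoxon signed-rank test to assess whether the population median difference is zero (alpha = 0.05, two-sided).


Step 1: Drop any zero differences (none here) and take |d_i|.
|d| = [7, 8, 1, 8, 4, 2, 1, 4, 6, 7]
Step 2: Midrank |d_i| (ties get averaged ranks).
ranks: |7|->7.5, |8|->9.5, |1|->1.5, |8|->9.5, |4|->4.5, |2|->3, |1|->1.5, |4|->4.5, |6|->6, |7|->7.5
Step 3: Attach original signs; sum ranks with positive sign and with negative sign.
W+ = 7.5 + 1.5 + 9.5 + 4.5 + 3 + 1.5 = 27.5
W- = 9.5 + 4.5 + 6 + 7.5 = 27.5
(Check: W+ + W- = 55 should equal n(n+1)/2 = 55.)
Step 4: Test statistic W = min(W+, W-) = 27.5.
Step 5: Ties in |d|, so use the tie-corrected normal approximation.
        E[W] = n(n+1)/4 = 10*11/4 = 27.5.
        Tie groups: |d|=1 (t=2), |d|=4 (t=2), |d|=7 (t=2), |d|=8 (t=2); sum(t^3 - t) = 24.
        Var[W] = n(n+1)(2n+1)/24 - sum(t^3-t)/48 = 2310/24 - 24/48 = 95.75.
        z = (W - E[W]) / sqrt(Var[W]) = (27.5 - 27.5) / 9.7852 = 0.0000.
        Two-sided p = 2*Phi(z) = 1.000000.
Step 6: alpha = 0.05. fail to reject H0.

W+ = 27.5, W- = 27.5, W = min = 27.5, p = 1.000000, fail to reject H0.


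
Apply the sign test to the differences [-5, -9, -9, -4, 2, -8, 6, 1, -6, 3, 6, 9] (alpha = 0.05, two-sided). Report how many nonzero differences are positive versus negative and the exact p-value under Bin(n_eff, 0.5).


Step 1: Discard zero differences. Original n = 12; n_eff = number of nonzero differences = 12.
Nonzero differences (with sign): -5, -9, -9, -4, +2, -8, +6, +1, -6, +3, +6, +9
Step 2: Count signs: positive = 6, negative = 6.
Step 3: Under H0: P(positive) = 0.5, so the number of positives S ~ Bin(12, 0.5).
Step 4: Two-sided exact p-value = sum of Bin(12,0.5) probabilities at or below the observed probability = 1.000000.
Step 5: alpha = 0.05. fail to reject H0.

n_eff = 12, pos = 6, neg = 6, p = 1.000000, fail to reject H0.


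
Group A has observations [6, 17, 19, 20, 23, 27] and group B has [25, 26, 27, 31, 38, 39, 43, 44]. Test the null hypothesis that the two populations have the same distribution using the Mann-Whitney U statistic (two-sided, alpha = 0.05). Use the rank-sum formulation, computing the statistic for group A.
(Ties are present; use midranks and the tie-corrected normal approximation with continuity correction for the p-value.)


Step 1: Combine and sort all 14 observations; assign midranks.
sorted (value, group): (6,X), (17,X), (19,X), (20,X), (23,X), (25,Y), (26,Y), (27,X), (27,Y), (31,Y), (38,Y), (39,Y), (43,Y), (44,Y)
ranks: 6->1, 17->2, 19->3, 20->4, 23->5, 25->6, 26->7, 27->8.5, 27->8.5, 31->10, 38->11, 39->12, 43->13, 44->14
Step 2: Rank sum for X: R1 = 1 + 2 + 3 + 4 + 5 + 8.5 = 23.5.
Step 3: U_X = R1 - n1(n1+1)/2 = 23.5 - 6*7/2 = 23.5 - 21 = 2.5.
       U_Y = n1*n2 - U_X = 48 - 2.5 = 45.5.
Step 4: Ties are present, so use the tie-corrected normal approximation (with continuity correction) for the p-value.
Step 5: p-value = 0.006646; compare to alpha = 0.05. reject H0.

U_X = 2.5, p = 0.006646, reject H0 at alpha = 0.05.


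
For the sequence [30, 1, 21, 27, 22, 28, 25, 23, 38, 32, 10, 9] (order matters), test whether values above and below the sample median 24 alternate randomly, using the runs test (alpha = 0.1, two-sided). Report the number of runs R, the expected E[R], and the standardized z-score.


Step 1: Compute median = 24; label A = above, B = below.
Labels in order: ABBABAABAABB  (n_A = 6, n_B = 6)
Step 2: Count runs R = 8.
Step 3: Under H0 (random ordering), E[R] = 2*n_A*n_B/(n_A+n_B) + 1 = 2*6*6/12 + 1 = 7.0000.
        Var[R] = 2*n_A*n_B*(2*n_A*n_B - n_A - n_B) / ((n_A+n_B)^2 * (n_A+n_B-1)) = 4320/1584 = 2.7273.
        SD[R] = 1.6514.
Step 4: Continuity-corrected z = (R - 0.5 - E[R]) / SD[R] = (8 - 0.5 - 7.0000) / 1.6514 = 0.3028.
Step 5: Two-sided p-value via normal approximation = 2*(1 - Phi(|z|)) = 0.762069.
Step 6: alpha = 0.1. fail to reject H0.

R = 8, z = 0.3028, p = 0.762069, fail to reject H0.


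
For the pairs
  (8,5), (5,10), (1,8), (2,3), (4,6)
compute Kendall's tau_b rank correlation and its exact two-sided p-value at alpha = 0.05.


Step 1: Enumerate the 10 unordered pairs (i,j) with i<j and classify each by sign(x_j-x_i) * sign(y_j-y_i).
  (1,2):dx=-3,dy=+5->D; (1,3):dx=-7,dy=+3->D; (1,4):dx=-6,dy=-2->C; (1,5):dx=-4,dy=+1->D
  (2,3):dx=-4,dy=-2->C; (2,4):dx=-3,dy=-7->C; (2,5):dx=-1,dy=-4->C; (3,4):dx=+1,dy=-5->D
  (3,5):dx=+3,dy=-2->D; (4,5):dx=+2,dy=+3->C
Step 2: C = 5, D = 5, total pairs = 10.
Step 3: tau = (C - D)/(n(n-1)/2) = (5 - 5)/10 = 0.000000.
Step 4: Exact two-sided p-value (enumerate n! = 120 permutations of y under H0): p = 1.000000.
Step 5: alpha = 0.05. fail to reject H0.

tau_b = 0.0000 (C=5, D=5), p = 1.000000, fail to reject H0.


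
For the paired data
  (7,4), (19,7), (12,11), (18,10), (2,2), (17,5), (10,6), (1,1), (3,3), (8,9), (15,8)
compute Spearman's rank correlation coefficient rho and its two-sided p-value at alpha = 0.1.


Step 1: Rank x and y separately (midranks; no ties here).
rank(x): 7->4, 19->11, 12->7, 18->10, 2->2, 17->9, 10->6, 1->1, 3->3, 8->5, 15->8
rank(y): 4->4, 7->7, 11->11, 10->10, 2->2, 5->5, 6->6, 1->1, 3->3, 9->9, 8->8
Step 2: d_i = R_x(i) - R_y(i); compute d_i^2.
  (4-4)^2=0, (11-7)^2=16, (7-11)^2=16, (10-10)^2=0, (2-2)^2=0, (9-5)^2=16, (6-6)^2=0, (1-1)^2=0, (3-3)^2=0, (5-9)^2=16, (8-8)^2=0
sum(d^2) = 64.
Step 3: rho = 1 - 6*64 / (11*(11^2 - 1)) = 1 - 384/1320 = 0.709091.
Step 4: Under H0, t = rho * sqrt((n-2)/(1-rho^2)) = 3.0169 ~ t(9).
Step 5: Two-sided p-value from the t-distribution with 9 df = 0.014552.
Step 6: alpha = 0.1. reject H0.

rho = 0.7091, p = 0.014552, reject H0 at alpha = 0.1.


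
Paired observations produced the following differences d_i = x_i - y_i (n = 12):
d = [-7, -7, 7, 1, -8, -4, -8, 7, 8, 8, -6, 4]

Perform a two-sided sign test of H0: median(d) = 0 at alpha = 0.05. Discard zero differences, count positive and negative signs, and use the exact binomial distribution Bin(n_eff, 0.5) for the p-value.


Step 1: Discard zero differences. Original n = 12; n_eff = number of nonzero differences = 12.
Nonzero differences (with sign): -7, -7, +7, +1, -8, -4, -8, +7, +8, +8, -6, +4
Step 2: Count signs: positive = 6, negative = 6.
Step 3: Under H0: P(positive) = 0.5, so the number of positives S ~ Bin(12, 0.5).
Step 4: Two-sided exact p-value = sum of Bin(12,0.5) probabilities at or below the observed probability = 1.000000.
Step 5: alpha = 0.05. fail to reject H0.

n_eff = 12, pos = 6, neg = 6, p = 1.000000, fail to reject H0.


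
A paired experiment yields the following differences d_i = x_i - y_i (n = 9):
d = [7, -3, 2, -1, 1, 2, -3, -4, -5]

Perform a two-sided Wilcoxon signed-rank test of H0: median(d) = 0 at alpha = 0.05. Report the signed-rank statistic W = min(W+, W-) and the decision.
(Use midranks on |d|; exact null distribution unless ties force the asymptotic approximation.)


Step 1: Drop any zero differences (none here) and take |d_i|.
|d| = [7, 3, 2, 1, 1, 2, 3, 4, 5]
Step 2: Midrank |d_i| (ties get averaged ranks).
ranks: |7|->9, |3|->5.5, |2|->3.5, |1|->1.5, |1|->1.5, |2|->3.5, |3|->5.5, |4|->7, |5|->8
Step 3: Attach original signs; sum ranks with positive sign and with negative sign.
W+ = 9 + 3.5 + 1.5 + 3.5 = 17.5
W- = 5.5 + 1.5 + 5.5 + 7 + 8 = 27.5
(Check: W+ + W- = 45 should equal n(n+1)/2 = 45.)
Step 4: Test statistic W = min(W+, W-) = 17.5.
Step 5: Ties in |d|, so use the tie-corrected normal approximation.
        E[W] = n(n+1)/4 = 9*10/4 = 22.5.
        Tie groups: |d|=1 (t=2), |d|=2 (t=2), |d|=3 (t=2); sum(t^3 - t) = 18.
        Var[W] = n(n+1)(2n+1)/24 - sum(t^3-t)/48 = 1710/24 - 18/48 = 70.875.
        z = (W - E[W]) / sqrt(Var[W]) = (17.5 - 22.5) / 8.4187 = -0.5939.
        Two-sided p = 2*Phi(z) = 0.552570.
Step 6: alpha = 0.05. fail to reject H0.

W+ = 17.5, W- = 27.5, W = min = 17.5, p = 0.552570, fail to reject H0.


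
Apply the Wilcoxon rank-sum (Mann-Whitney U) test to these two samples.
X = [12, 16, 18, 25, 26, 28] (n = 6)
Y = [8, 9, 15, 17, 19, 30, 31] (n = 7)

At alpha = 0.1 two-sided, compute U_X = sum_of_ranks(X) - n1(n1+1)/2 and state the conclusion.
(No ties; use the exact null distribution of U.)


Step 1: Combine and sort all 13 observations; assign midranks.
sorted (value, group): (8,Y), (9,Y), (12,X), (15,Y), (16,X), (17,Y), (18,X), (19,Y), (25,X), (26,X), (28,X), (30,Y), (31,Y)
ranks: 8->1, 9->2, 12->3, 15->4, 16->5, 17->6, 18->7, 19->8, 25->9, 26->10, 28->11, 30->12, 31->13
Step 2: Rank sum for X: R1 = 3 + 5 + 7 + 9 + 10 + 11 = 45.
Step 3: U_X = R1 - n1(n1+1)/2 = 45 - 6*7/2 = 45 - 21 = 24.
       U_Y = n1*n2 - U_X = 42 - 24 = 18.
Step 4: No ties, so the exact null distribution of U (based on enumerating the C(13,6) = 1716 equally likely rank assignments) gives the two-sided p-value.
Step 5: p-value = 0.730769; compare to alpha = 0.1. fail to reject H0.

U_X = 24, p = 0.730769, fail to reject H0 at alpha = 0.1.


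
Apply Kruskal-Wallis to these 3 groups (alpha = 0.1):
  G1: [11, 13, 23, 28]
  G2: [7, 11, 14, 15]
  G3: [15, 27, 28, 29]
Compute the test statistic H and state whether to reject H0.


Step 1: Combine all N = 12 observations and assign midranks.
sorted (value, group, rank): (7,G2,1), (11,G1,2.5), (11,G2,2.5), (13,G1,4), (14,G2,5), (15,G2,6.5), (15,G3,6.5), (23,G1,8), (27,G3,9), (28,G1,10.5), (28,G3,10.5), (29,G3,12)
Step 2: Sum ranks within each group.
R_1 = 25 (n_1 = 4)
R_2 = 15 (n_2 = 4)
R_3 = 38 (n_3 = 4)
Step 3: H = 12/(N(N+1)) * sum(R_i^2/n_i) - 3(N+1)
     = 12/(12*13) * (25^2/4 + 15^2/4 + 38^2/4) - 3*13
     = 0.076923 * 573.5 - 39
     = 5.115385.
Step 4: Ties present; correction factor C = 1 - 18/(12^3 - 12) = 0.989510. Corrected H = 5.115385 / 0.989510 = 5.169611.
Step 5: Under H0, H ~ chi^2(2); p-value = 0.075411.
Step 6: alpha = 0.1. reject H0.

H = 5.1696, df = 2, p = 0.075411, reject H0.


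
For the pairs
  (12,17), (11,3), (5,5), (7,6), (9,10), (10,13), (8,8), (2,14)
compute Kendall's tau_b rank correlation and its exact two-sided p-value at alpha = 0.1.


Step 1: Enumerate the 28 unordered pairs (i,j) with i<j and classify each by sign(x_j-x_i) * sign(y_j-y_i).
  (1,2):dx=-1,dy=-14->C; (1,3):dx=-7,dy=-12->C; (1,4):dx=-5,dy=-11->C; (1,5):dx=-3,dy=-7->C
  (1,6):dx=-2,dy=-4->C; (1,7):dx=-4,dy=-9->C; (1,8):dx=-10,dy=-3->C; (2,3):dx=-6,dy=+2->D
  (2,4):dx=-4,dy=+3->D; (2,5):dx=-2,dy=+7->D; (2,6):dx=-1,dy=+10->D; (2,7):dx=-3,dy=+5->D
  (2,8):dx=-9,dy=+11->D; (3,4):dx=+2,dy=+1->C; (3,5):dx=+4,dy=+5->C; (3,6):dx=+5,dy=+8->C
  (3,7):dx=+3,dy=+3->C; (3,8):dx=-3,dy=+9->D; (4,5):dx=+2,dy=+4->C; (4,6):dx=+3,dy=+7->C
  (4,7):dx=+1,dy=+2->C; (4,8):dx=-5,dy=+8->D; (5,6):dx=+1,dy=+3->C; (5,7):dx=-1,dy=-2->C
  (5,8):dx=-7,dy=+4->D; (6,7):dx=-2,dy=-5->C; (6,8):dx=-8,dy=+1->D; (7,8):dx=-6,dy=+6->D
Step 2: C = 17, D = 11, total pairs = 28.
Step 3: tau = (C - D)/(n(n-1)/2) = (17 - 11)/28 = 0.214286.
Step 4: Exact two-sided p-value (enumerate n! = 40320 permutations of y under H0): p = 0.548413.
Step 5: alpha = 0.1. fail to reject H0.

tau_b = 0.2143 (C=17, D=11), p = 0.548413, fail to reject H0.


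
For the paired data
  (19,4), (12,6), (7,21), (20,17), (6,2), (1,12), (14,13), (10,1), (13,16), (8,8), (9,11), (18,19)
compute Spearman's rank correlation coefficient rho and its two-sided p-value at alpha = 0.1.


Step 1: Rank x and y separately (midranks; no ties here).
rank(x): 19->11, 12->7, 7->3, 20->12, 6->2, 1->1, 14->9, 10->6, 13->8, 8->4, 9->5, 18->10
rank(y): 4->3, 6->4, 21->12, 17->10, 2->2, 12->7, 13->8, 1->1, 16->9, 8->5, 11->6, 19->11
Step 2: d_i = R_x(i) - R_y(i); compute d_i^2.
  (11-3)^2=64, (7-4)^2=9, (3-12)^2=81, (12-10)^2=4, (2-2)^2=0, (1-7)^2=36, (9-8)^2=1, (6-1)^2=25, (8-9)^2=1, (4-5)^2=1, (5-6)^2=1, (10-11)^2=1
sum(d^2) = 224.
Step 3: rho = 1 - 6*224 / (12*(12^2 - 1)) = 1 - 1344/1716 = 0.216783.
Step 4: Under H0, t = rho * sqrt((n-2)/(1-rho^2)) = 0.7022 ~ t(10).
Step 5: Two-sided p-value from the t-distribution with 10 df = 0.498556.
Step 6: alpha = 0.1. fail to reject H0.

rho = 0.2168, p = 0.498556, fail to reject H0 at alpha = 0.1.
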